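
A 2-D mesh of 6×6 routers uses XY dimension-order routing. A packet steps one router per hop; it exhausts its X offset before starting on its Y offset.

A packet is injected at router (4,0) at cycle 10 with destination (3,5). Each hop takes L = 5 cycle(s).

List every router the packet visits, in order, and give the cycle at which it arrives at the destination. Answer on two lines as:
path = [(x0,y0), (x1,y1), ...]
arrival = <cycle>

src (4,0)  cyc=10
W→(3,0)  cyc=15
N→(3,1)  cyc=20
N→(3,2)  cyc=25
N→(3,3)  cyc=30
N→(3,4)  cyc=35
N→(3,5)  cyc=40

path = [(4,0), (3,0), (3,1), (3,2), (3,3), (3,4), (3,5)]
arrival = 40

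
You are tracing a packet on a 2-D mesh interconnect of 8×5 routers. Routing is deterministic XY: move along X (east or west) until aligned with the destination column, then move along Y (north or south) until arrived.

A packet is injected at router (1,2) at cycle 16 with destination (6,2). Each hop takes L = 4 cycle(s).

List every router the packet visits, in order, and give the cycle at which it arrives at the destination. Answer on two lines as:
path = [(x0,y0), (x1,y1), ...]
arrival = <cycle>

path = [(1,2), (2,2), (3,2), (4,2), (5,2), (6,2)]
arrival = 36

  0. router=(1,2) cycle=16 (inject)
  1. router=(2,2) cycle=20 dir=E
  2. router=(3,2) cycle=24 dir=E
  3. router=(4,2) cycle=28 dir=E
  4. router=(5,2) cycle=32 dir=E
  5. router=(6,2) cycle=36 dir=E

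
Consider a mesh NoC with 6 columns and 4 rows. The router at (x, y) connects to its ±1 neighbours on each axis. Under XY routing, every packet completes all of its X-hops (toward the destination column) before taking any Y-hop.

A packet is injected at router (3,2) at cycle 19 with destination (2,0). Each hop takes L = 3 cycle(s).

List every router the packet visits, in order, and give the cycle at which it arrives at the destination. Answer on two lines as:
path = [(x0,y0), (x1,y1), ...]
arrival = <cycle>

hop 0: (3,2) @ cyc 19
hop 1: (2,2) @ cyc 22  [W]
hop 2: (2,1) @ cyc 25  [S]
hop 3: (2,0) @ cyc 28  [S]

path = [(3,2), (2,2), (2,1), (2,0)]
arrival = 28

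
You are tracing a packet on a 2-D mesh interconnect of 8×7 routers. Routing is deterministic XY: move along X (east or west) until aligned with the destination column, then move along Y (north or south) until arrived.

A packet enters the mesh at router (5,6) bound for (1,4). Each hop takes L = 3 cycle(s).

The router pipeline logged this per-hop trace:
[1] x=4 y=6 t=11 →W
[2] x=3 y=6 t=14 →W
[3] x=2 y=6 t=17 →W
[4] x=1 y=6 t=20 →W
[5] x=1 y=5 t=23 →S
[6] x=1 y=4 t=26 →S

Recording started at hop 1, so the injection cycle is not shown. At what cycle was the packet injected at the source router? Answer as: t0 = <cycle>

At hop 1 the cycle is 11; in general cyc_k = t0 + kL.
So t0 = 11 − 1·3 = 8.

t0 = 8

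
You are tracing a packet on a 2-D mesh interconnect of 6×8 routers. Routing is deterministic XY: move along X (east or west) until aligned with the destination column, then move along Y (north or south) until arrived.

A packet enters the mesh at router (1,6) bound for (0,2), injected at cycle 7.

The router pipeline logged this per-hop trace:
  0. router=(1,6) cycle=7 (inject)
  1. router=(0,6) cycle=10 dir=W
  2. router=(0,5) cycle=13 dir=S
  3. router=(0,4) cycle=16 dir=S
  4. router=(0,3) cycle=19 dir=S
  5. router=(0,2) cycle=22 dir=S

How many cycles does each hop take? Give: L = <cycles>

L = 3

Between hops 0 and 1 the cycle counter advances 10 − 7 = 3.
That increment is L by definition: L = 3.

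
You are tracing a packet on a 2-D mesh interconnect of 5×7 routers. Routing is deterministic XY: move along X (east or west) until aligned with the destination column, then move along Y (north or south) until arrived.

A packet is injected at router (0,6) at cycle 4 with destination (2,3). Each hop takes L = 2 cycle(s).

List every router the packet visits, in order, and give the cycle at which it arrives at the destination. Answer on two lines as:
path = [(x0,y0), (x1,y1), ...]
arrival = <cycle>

#0 — 0,6 | c4
#1 — 1,6 | c6 | E
#2 — 2,6 | c8 | E
#3 — 2,5 | c10 | S
#4 — 2,4 | c12 | S
#5 — 2,3 | c14 | S

path = [(0,6), (1,6), (2,6), (2,5), (2,4), (2,3)]
arrival = 14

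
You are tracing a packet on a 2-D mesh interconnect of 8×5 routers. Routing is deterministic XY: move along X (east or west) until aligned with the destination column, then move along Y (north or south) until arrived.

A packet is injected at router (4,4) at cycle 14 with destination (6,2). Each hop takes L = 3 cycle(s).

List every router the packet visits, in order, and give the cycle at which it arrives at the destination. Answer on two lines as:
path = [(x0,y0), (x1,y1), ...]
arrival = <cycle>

src (4,4)  cyc=14
E→(5,4)  cyc=17
E→(6,4)  cyc=20
S→(6,3)  cyc=23
S→(6,2)  cyc=26

path = [(4,4), (5,4), (6,4), (6,3), (6,2)]
arrival = 26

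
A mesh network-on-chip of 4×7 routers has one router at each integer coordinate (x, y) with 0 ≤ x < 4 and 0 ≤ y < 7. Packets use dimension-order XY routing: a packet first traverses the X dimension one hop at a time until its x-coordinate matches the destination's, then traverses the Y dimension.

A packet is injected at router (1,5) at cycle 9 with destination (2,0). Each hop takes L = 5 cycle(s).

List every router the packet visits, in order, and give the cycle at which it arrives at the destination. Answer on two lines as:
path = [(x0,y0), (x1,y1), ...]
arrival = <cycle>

path = [(1,5), (2,5), (2,4), (2,3), (2,2), (2,1), (2,0)]
arrival = 39

#0 — 1,5 | c9
#1 — 2,5 | c14 | E
#2 — 2,4 | c19 | S
#3 — 2,3 | c24 | S
#4 — 2,2 | c29 | S
#5 — 2,1 | c34 | S
#6 — 2,0 | c39 | S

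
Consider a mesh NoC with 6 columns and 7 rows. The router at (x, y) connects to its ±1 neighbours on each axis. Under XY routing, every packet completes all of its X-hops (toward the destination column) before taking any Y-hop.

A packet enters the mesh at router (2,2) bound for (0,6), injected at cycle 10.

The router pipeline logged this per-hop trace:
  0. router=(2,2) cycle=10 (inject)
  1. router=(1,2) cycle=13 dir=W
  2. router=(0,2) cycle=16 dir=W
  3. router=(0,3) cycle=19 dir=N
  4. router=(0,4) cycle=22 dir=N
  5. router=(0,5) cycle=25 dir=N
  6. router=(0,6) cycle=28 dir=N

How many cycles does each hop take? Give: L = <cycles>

L = 3

From hop 0 (10) to hop 1 (13): +3 cycles.
One hop costs L cycles, so L = 3.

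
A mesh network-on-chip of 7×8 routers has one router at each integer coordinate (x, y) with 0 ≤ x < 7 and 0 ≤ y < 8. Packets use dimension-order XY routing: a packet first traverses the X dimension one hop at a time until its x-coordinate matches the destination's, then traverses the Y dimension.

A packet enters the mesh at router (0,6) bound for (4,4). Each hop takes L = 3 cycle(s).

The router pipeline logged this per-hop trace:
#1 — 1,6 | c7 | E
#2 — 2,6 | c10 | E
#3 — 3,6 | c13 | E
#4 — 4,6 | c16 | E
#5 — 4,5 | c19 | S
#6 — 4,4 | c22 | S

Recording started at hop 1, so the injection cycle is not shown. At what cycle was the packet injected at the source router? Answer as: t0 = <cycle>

t0 = 4

At hop 1 the cycle is 7; in general cyc_k = t0 + kL.
Subtract one hop: t0 = 7 − 3 = 4.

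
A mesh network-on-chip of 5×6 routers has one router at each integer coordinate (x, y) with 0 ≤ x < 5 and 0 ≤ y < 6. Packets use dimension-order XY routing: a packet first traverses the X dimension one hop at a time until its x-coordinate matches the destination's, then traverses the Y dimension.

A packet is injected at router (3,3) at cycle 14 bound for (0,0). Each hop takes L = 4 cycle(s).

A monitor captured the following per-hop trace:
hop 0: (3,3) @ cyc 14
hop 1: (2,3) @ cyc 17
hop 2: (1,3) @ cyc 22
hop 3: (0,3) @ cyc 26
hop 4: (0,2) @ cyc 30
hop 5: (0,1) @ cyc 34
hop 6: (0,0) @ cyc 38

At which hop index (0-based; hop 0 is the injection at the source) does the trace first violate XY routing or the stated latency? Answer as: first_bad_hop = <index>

  1: Δx=-1 Δy=+0 Δt=3 [BAD: Δcyc=3≠L]

first_bad_hop = 1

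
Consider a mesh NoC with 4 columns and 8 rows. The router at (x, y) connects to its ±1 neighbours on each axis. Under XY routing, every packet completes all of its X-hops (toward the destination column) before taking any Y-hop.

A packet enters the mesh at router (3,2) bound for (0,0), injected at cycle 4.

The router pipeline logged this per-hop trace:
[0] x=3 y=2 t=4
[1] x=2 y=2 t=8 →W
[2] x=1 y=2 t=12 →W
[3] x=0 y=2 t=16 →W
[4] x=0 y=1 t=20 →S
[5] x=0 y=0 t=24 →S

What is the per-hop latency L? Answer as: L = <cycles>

L = 4

Between hops 0 and 1 the cycle counter advances 8 − 4 = 4.
One hop costs L cycles, so L = 4.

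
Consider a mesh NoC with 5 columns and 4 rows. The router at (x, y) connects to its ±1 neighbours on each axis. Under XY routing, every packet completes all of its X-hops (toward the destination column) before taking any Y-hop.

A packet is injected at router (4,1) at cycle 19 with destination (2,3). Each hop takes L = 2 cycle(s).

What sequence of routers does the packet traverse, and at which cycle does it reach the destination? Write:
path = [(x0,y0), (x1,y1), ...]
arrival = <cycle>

hop 0: (4,1) @ cyc 19
hop 1: (3,1) @ cyc 21  [W]
hop 2: (2,1) @ cyc 23  [W]
hop 3: (2,2) @ cyc 25  [N]
hop 4: (2,3) @ cyc 27  [N]

path = [(4,1), (3,1), (2,1), (2,2), (2,3)]
arrival = 27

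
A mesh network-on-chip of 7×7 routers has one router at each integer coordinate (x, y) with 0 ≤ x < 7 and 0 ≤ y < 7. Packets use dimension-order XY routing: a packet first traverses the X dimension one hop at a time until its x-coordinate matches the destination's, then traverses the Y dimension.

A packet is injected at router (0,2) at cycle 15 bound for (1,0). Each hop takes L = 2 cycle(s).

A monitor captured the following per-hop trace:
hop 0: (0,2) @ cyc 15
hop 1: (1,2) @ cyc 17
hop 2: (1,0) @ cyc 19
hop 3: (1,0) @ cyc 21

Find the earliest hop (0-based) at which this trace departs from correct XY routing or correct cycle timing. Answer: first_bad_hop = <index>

first_bad_hop = 2

check 1→ d=(1,0) cyc+2: ok
check 2→ d=(0,-2) cyc+2: BAD: non-unit step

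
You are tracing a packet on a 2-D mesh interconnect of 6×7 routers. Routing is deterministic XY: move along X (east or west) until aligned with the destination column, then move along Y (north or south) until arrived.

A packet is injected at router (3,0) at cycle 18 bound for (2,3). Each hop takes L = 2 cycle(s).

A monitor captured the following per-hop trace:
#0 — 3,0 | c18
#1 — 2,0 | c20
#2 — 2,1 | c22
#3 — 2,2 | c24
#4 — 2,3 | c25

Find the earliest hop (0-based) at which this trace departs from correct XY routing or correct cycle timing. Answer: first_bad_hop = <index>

  1: Δx=-1 Δy=+0 Δt=2 [ok]
  2: Δx=+0 Δy=+1 Δt=2 [ok]
  3: Δx=+0 Δy=+1 Δt=2 [ok]
  4: Δx=+0 Δy=+1 Δt=1 [BAD: Δcyc=1≠L]

first_bad_hop = 4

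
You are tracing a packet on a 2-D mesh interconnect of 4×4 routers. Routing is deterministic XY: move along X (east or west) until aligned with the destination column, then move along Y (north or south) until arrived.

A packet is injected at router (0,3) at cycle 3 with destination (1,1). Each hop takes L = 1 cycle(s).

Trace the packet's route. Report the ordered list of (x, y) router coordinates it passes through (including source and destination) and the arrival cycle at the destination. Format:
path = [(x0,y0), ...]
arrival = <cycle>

hop 0: (0,3) @ cyc 3
hop 1: (1,3) @ cyc 4  [E]
hop 2: (1,2) @ cyc 5  [S]
hop 3: (1,1) @ cyc 6  [S]

path = [(0,3), (1,3), (1,2), (1,1)]
arrival = 6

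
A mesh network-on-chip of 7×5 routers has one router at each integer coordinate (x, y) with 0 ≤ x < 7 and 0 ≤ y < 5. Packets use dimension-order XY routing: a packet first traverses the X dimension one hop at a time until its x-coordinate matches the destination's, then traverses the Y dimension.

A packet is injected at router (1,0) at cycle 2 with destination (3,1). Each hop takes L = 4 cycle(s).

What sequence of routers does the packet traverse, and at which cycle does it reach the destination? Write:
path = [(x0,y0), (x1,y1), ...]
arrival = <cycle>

path = [(1,0), (2,0), (3,0), (3,1)]
arrival = 14

[0] x=1 y=0 t=2
[1] x=2 y=0 t=6 →E
[2] x=3 y=0 t=10 →E
[3] x=3 y=1 t=14 →N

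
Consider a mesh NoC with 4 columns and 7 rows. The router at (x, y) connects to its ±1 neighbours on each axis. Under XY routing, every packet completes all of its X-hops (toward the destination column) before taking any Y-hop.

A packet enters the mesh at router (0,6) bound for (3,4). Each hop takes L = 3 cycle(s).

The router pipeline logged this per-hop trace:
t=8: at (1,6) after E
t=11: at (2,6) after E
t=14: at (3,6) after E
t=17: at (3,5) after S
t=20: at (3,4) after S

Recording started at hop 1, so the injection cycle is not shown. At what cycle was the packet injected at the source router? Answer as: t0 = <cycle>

t0 = 5

Hop 1 reached at cycle 8; hop k is at t0 + k·L.
Therefore t0 = 8 − L = 5.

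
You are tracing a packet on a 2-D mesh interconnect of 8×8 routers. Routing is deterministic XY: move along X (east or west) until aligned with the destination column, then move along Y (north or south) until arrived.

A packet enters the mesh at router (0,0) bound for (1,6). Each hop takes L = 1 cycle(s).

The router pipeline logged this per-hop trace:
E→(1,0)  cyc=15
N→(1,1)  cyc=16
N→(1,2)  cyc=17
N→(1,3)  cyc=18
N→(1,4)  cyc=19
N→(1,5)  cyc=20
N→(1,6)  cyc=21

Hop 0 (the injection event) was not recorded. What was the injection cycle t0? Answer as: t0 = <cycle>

t0 = 14

Hop 1 reached at cycle 15; hop k is at t0 + k·L.
t0 = cyc[1] − L = 15 − 1 = 14.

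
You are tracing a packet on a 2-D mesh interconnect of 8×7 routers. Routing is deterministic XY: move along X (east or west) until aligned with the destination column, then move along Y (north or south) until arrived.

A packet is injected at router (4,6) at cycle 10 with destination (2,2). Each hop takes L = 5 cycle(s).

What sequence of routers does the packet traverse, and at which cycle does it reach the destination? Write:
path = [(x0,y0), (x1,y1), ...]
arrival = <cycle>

src (4,6)  cyc=10
W→(3,6)  cyc=15
W→(2,6)  cyc=20
S→(2,5)  cyc=25
S→(2,4)  cyc=30
S→(2,3)  cyc=35
S→(2,2)  cyc=40

path = [(4,6), (3,6), (2,6), (2,5), (2,4), (2,3), (2,2)]
arrival = 40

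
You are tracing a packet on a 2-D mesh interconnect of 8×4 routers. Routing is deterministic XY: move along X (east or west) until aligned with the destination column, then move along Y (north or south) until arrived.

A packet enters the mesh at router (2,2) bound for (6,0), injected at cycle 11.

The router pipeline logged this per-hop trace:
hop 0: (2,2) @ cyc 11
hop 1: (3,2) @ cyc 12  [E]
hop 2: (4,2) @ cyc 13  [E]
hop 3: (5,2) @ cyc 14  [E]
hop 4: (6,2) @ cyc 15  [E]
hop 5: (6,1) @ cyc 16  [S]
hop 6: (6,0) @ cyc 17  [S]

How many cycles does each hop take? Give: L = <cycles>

L = 1

Δcyc across hop 0→1: 12 − 11 = 1.
One hop costs L cycles, so L = 1.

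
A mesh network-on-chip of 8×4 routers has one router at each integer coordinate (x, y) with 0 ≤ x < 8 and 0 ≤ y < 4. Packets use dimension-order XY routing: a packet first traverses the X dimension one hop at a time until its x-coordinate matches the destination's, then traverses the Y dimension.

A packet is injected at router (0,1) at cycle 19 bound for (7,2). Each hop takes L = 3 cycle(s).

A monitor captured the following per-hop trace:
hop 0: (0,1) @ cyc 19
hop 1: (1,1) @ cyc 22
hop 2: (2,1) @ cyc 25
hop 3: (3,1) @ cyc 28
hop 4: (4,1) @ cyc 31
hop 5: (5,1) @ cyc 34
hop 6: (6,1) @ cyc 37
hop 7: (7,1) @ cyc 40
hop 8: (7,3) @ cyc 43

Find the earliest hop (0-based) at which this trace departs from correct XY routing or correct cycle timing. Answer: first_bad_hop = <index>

first_bad_hop = 8

hop 1: step (+1,+0), +3 cyc — ok
hop 2: step (+1,+0), +3 cyc — ok
hop 3: step (+1,+0), +3 cyc — ok
hop 4: step (+1,+0), +3 cyc — ok
hop 5: step (+1,+0), +3 cyc — ok
hop 6: step (+1,+0), +3 cyc — ok
hop 7: step (+1,+0), +3 cyc — ok
hop 8: step (+0,+2), +3 cyc — BAD: non-unit step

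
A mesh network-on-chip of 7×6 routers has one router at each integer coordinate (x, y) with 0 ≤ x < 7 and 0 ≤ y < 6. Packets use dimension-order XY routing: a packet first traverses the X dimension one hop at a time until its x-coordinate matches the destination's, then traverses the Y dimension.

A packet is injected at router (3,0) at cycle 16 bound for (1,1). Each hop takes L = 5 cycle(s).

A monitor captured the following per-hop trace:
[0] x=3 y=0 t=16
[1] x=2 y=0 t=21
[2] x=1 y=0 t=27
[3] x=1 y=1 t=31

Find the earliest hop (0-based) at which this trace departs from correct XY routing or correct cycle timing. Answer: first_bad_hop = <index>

first_bad_hop = 2

[1] (-1,+0) / 5c ⇒ ok
[2] (-1,+0) / 6c ⇒ BAD: Δcyc=6≠L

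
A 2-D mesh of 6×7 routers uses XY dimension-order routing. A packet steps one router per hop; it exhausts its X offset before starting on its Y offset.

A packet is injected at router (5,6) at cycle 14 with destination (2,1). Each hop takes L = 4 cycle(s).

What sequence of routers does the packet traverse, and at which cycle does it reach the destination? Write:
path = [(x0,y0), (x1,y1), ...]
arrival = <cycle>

[0] x=5 y=6 t=14
[1] x=4 y=6 t=18 →W
[2] x=3 y=6 t=22 →W
[3] x=2 y=6 t=26 →W
[4] x=2 y=5 t=30 →S
[5] x=2 y=4 t=34 →S
[6] x=2 y=3 t=38 →S
[7] x=2 y=2 t=42 →S
[8] x=2 y=1 t=46 →S

path = [(5,6), (4,6), (3,6), (2,6), (2,5), (2,4), (2,3), (2,2), (2,1)]
arrival = 46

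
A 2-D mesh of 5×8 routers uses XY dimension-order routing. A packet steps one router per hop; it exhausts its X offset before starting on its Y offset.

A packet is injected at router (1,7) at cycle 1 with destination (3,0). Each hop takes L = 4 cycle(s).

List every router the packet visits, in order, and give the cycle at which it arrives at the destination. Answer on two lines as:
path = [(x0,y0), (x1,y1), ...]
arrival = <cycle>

[0] x=1 y=7 t=1
[1] x=2 y=7 t=5 →E
[2] x=3 y=7 t=9 →E
[3] x=3 y=6 t=13 →S
[4] x=3 y=5 t=17 →S
[5] x=3 y=4 t=21 →S
[6] x=3 y=3 t=25 →S
[7] x=3 y=2 t=29 →S
[8] x=3 y=1 t=33 →S
[9] x=3 y=0 t=37 →S

path = [(1,7), (2,7), (3,7), (3,6), (3,5), (3,4), (3,3), (3,2), (3,1), (3,0)]
arrival = 37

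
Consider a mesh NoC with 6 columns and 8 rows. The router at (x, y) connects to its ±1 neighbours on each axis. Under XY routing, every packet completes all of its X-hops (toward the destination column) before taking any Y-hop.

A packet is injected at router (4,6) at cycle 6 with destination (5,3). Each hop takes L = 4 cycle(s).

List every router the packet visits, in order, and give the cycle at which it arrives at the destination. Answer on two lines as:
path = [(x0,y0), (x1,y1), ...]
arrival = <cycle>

path = [(4,6), (5,6), (5,5), (5,4), (5,3)]
arrival = 22

hop 0: (4,6) @ cyc 6
hop 1: (5,6) @ cyc 10  [E]
hop 2: (5,5) @ cyc 14  [S]
hop 3: (5,4) @ cyc 18  [S]
hop 4: (5,3) @ cyc 22  [S]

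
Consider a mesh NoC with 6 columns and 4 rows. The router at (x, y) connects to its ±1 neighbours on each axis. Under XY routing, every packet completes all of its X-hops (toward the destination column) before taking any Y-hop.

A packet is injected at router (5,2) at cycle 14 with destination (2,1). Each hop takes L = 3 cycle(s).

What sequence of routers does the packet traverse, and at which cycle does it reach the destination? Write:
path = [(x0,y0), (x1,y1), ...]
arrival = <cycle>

src (5,2)  cyc=14
W→(4,2)  cyc=17
W→(3,2)  cyc=20
W→(2,2)  cyc=23
S→(2,1)  cyc=26

path = [(5,2), (4,2), (3,2), (2,2), (2,1)]
arrival = 26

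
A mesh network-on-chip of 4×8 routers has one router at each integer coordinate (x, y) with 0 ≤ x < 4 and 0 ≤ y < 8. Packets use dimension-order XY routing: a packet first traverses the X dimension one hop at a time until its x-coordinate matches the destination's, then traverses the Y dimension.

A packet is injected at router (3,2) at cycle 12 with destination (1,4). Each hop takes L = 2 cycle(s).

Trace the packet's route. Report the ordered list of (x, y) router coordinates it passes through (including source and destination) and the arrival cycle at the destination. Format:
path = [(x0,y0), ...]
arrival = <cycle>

path = [(3,2), (2,2), (1,2), (1,3), (1,4)]
arrival = 20

src (3,2)  cyc=12
W→(2,2)  cyc=14
W→(1,2)  cyc=16
N→(1,3)  cyc=18
N→(1,4)  cyc=20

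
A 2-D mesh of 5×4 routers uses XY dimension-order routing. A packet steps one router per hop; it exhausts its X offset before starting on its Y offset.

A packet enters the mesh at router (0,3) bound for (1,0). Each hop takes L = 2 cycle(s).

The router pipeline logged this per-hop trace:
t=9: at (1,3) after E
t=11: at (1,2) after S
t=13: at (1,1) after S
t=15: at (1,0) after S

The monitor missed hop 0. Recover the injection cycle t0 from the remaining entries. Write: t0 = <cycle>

t0 = 7

Hop 1 reached at cycle 9; hop k is at t0 + k·L.
Therefore t0 = 9 − L = 7.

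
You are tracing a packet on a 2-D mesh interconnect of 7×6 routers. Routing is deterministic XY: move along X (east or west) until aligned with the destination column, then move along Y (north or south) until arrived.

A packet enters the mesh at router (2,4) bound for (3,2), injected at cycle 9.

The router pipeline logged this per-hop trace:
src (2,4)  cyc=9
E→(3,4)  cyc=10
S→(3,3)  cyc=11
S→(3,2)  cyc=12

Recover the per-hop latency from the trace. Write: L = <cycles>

From hop 0 (9) to hop 1 (10): +1 cycles.
Each hop adds L, hence L = 1.

L = 1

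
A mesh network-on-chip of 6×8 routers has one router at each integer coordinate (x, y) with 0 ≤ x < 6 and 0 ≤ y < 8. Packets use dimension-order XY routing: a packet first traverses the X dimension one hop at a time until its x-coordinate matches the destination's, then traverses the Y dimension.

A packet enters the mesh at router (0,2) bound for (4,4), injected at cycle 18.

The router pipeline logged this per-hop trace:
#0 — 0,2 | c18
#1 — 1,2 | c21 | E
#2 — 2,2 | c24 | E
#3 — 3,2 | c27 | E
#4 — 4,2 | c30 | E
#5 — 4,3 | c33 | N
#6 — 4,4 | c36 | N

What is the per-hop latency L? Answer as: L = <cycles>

Δcyc across hop 0→1: 21 − 18 = 3.
One hop costs L cycles, so L = 3.

L = 3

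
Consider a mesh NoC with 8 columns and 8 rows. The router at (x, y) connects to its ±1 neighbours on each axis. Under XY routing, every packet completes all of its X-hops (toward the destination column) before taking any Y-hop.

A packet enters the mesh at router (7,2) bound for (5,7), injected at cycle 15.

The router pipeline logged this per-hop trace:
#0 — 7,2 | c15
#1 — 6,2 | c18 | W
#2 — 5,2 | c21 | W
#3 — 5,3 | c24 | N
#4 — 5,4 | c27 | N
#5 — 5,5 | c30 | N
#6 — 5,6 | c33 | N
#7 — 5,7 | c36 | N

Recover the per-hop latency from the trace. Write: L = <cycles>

Between hops 0 and 1 the cycle counter advances 18 − 15 = 3.
That increment is L by definition: L = 3.

L = 3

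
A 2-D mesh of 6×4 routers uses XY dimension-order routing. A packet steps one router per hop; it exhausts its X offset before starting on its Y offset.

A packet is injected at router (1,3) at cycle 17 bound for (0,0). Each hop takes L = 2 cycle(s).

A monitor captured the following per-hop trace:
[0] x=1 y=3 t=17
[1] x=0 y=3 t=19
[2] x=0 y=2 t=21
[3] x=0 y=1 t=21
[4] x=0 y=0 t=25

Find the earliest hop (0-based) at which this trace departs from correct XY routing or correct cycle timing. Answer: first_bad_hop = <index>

first_bad_hop = 3

check 1→ d=(-1,0) cyc+2: ok
check 2→ d=(0,-1) cyc+2: ok
check 3→ d=(0,-1) cyc+0: BAD: Δcyc=0≠L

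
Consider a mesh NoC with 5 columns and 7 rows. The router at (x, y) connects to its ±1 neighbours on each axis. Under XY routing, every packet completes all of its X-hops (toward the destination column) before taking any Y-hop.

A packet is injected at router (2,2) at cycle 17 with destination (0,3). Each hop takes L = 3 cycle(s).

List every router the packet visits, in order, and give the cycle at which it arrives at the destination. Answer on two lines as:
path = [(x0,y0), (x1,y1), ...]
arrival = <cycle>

#0 — 2,2 | c17
#1 — 1,2 | c20 | W
#2 — 0,2 | c23 | W
#3 — 0,3 | c26 | N

path = [(2,2), (1,2), (0,2), (0,3)]
arrival = 26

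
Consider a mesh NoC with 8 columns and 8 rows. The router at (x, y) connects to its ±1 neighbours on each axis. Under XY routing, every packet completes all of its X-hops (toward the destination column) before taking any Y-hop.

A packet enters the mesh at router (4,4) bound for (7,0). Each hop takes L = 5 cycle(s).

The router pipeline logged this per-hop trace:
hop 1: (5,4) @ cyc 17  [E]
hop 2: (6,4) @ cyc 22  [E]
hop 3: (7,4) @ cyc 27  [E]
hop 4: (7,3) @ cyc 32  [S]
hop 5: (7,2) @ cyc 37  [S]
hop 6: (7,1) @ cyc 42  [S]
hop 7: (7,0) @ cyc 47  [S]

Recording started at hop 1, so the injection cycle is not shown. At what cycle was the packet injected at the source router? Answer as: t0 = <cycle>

t0 = 12

Hop 1 reached at cycle 17; hop k is at t0 + k·L.
Therefore t0 = 17 − L = 12.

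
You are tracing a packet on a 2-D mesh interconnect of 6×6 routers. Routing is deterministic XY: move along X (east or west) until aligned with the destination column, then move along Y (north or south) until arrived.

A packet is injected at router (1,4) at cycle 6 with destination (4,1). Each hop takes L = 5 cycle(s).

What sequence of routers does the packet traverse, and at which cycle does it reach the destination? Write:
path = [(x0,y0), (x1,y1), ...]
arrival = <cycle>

path = [(1,4), (2,4), (3,4), (4,4), (4,3), (4,2), (4,1)]
arrival = 36

[0] x=1 y=4 t=6
[1] x=2 y=4 t=11 →E
[2] x=3 y=4 t=16 →E
[3] x=4 y=4 t=21 →E
[4] x=4 y=3 t=26 →S
[5] x=4 y=2 t=31 →S
[6] x=4 y=1 t=36 →S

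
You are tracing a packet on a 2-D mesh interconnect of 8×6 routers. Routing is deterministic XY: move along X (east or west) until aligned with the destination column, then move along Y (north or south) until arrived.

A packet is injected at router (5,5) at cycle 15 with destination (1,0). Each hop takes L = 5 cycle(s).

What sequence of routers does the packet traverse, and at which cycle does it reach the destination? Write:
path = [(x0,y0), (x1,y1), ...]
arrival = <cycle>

  0. router=(5,5) cycle=15 (inject)
  1. router=(4,5) cycle=20 dir=W
  2. router=(3,5) cycle=25 dir=W
  3. router=(2,5) cycle=30 dir=W
  4. router=(1,5) cycle=35 dir=W
  5. router=(1,4) cycle=40 dir=S
  6. router=(1,3) cycle=45 dir=S
  7. router=(1,2) cycle=50 dir=S
  8. router=(1,1) cycle=55 dir=S
  9. router=(1,0) cycle=60 dir=S

path = [(5,5), (4,5), (3,5), (2,5), (1,5), (1,4), (1,3), (1,2), (1,1), (1,0)]
arrival = 60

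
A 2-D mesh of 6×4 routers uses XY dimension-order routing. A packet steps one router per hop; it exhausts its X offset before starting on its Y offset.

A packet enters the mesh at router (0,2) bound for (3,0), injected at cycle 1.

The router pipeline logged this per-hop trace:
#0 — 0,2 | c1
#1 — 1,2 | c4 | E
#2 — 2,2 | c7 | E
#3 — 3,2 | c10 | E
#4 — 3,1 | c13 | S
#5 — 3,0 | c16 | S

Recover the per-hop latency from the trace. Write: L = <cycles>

Δcyc across hop 0→1: 4 − 1 = 3.
That increment is L by definition: L = 3.

L = 3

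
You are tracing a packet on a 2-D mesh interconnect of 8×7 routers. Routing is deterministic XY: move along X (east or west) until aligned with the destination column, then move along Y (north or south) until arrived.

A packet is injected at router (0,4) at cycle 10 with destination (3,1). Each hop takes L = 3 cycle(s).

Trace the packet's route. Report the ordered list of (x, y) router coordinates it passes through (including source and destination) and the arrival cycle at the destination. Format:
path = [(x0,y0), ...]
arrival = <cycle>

path = [(0,4), (1,4), (2,4), (3,4), (3,3), (3,2), (3,1)]
arrival = 28

  0. router=(0,4) cycle=10 (inject)
  1. router=(1,4) cycle=13 dir=E
  2. router=(2,4) cycle=16 dir=E
  3. router=(3,4) cycle=19 dir=E
  4. router=(3,3) cycle=22 dir=S
  5. router=(3,2) cycle=25 dir=S
  6. router=(3,1) cycle=28 dir=S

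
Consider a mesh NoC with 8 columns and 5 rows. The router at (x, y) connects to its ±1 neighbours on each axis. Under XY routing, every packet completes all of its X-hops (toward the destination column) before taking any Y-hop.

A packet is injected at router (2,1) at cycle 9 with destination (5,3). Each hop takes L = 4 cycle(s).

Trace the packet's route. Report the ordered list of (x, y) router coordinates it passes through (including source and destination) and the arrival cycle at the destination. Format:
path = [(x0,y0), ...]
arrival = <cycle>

#0 — 2,1 | c9
#1 — 3,1 | c13 | E
#2 — 4,1 | c17 | E
#3 — 5,1 | c21 | E
#4 — 5,2 | c25 | N
#5 — 5,3 | c29 | N

path = [(2,1), (3,1), (4,1), (5,1), (5,2), (5,3)]
arrival = 29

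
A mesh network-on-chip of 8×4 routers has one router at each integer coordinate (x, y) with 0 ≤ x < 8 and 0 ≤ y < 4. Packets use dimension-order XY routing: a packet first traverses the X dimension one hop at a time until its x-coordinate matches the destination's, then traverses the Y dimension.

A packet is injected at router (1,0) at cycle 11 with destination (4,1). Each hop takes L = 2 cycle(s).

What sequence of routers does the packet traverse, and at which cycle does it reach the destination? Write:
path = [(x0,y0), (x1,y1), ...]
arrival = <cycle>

path = [(1,0), (2,0), (3,0), (4,0), (4,1)]
arrival = 19

#0 — 1,0 | c11
#1 — 2,0 | c13 | E
#2 — 3,0 | c15 | E
#3 — 4,0 | c17 | E
#4 — 4,1 | c19 | N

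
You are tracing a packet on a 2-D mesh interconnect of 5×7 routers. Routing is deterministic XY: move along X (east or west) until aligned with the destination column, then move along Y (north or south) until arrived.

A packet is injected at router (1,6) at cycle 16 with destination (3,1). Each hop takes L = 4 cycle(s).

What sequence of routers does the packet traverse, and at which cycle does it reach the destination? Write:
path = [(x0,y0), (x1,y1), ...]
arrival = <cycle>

path = [(1,6), (2,6), (3,6), (3,5), (3,4), (3,3), (3,2), (3,1)]
arrival = 44

src (1,6)  cyc=16
E→(2,6)  cyc=20
E→(3,6)  cyc=24
S→(3,5)  cyc=28
S→(3,4)  cyc=32
S→(3,3)  cyc=36
S→(3,2)  cyc=40
S→(3,1)  cyc=44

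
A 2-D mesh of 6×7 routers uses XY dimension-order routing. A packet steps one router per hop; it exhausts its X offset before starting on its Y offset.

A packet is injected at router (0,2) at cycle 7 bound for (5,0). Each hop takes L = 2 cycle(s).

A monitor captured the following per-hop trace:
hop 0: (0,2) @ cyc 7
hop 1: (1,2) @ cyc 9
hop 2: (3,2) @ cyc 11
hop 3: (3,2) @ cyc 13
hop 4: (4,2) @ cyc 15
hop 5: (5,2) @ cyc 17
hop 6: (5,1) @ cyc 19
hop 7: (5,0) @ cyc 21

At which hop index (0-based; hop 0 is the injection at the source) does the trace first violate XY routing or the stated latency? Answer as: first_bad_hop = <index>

first_bad_hop = 2

hop 1: step (+1,+0), +2 cyc — ok
hop 2: step (+2,+0), +2 cyc — BAD: non-unit step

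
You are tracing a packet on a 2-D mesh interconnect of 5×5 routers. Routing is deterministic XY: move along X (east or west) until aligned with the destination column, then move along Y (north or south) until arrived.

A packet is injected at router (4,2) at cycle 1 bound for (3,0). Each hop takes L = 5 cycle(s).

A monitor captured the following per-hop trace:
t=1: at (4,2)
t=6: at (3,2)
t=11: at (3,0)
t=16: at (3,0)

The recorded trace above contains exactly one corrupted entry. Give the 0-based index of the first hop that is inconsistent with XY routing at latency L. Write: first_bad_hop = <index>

first_bad_hop = 2

[1] (-1,+0) / 5c ⇒ ok
[2] (+0,-2) / 5c ⇒ BAD: non-unit step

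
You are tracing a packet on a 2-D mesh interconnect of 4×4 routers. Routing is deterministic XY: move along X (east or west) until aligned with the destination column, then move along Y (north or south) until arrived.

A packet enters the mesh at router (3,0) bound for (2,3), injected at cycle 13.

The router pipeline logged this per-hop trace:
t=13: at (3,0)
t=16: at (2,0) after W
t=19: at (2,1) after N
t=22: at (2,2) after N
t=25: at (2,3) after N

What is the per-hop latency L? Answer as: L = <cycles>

Δcyc across hop 0→1: 16 − 13 = 3.
One hop costs L cycles, so L = 3.

L = 3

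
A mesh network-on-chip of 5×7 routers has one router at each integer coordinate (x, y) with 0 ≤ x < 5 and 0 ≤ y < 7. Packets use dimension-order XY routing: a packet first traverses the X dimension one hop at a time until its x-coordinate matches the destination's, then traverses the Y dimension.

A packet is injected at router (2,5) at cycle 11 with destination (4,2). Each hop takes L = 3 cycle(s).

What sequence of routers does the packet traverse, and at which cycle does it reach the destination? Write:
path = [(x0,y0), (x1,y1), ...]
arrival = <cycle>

path = [(2,5), (3,5), (4,5), (4,4), (4,3), (4,2)]
arrival = 26

[0] x=2 y=5 t=11
[1] x=3 y=5 t=14 →E
[2] x=4 y=5 t=17 →E
[3] x=4 y=4 t=20 →S
[4] x=4 y=3 t=23 →S
[5] x=4 y=2 t=26 →S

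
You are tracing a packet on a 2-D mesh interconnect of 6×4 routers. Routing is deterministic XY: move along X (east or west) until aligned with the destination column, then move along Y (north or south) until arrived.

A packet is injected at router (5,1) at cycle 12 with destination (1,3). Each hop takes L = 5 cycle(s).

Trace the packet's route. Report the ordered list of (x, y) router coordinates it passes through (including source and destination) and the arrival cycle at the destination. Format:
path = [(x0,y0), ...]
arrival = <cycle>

path = [(5,1), (4,1), (3,1), (2,1), (1,1), (1,2), (1,3)]
arrival = 42

src (5,1)  cyc=12
W→(4,1)  cyc=17
W→(3,1)  cyc=22
W→(2,1)  cyc=27
W→(1,1)  cyc=32
N→(1,2)  cyc=37
N→(1,3)  cyc=42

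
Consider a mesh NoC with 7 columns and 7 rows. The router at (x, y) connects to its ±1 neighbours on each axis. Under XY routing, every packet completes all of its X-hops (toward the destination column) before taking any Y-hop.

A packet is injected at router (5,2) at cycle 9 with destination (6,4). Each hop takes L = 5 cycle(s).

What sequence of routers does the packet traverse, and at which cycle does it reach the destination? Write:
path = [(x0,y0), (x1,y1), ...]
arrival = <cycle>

t=9: at (5,2)
t=14: at (6,2) after E
t=19: at (6,3) after N
t=24: at (6,4) after N

path = [(5,2), (6,2), (6,3), (6,4)]
arrival = 24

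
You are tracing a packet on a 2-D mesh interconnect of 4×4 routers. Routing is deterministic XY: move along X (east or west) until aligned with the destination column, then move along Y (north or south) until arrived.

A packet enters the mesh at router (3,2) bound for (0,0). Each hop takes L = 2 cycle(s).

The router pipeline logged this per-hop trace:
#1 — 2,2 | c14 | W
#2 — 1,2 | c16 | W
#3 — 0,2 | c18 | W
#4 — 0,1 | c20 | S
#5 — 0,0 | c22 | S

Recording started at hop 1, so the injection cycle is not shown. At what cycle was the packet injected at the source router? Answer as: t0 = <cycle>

Hop 1 reached at cycle 14; hop k is at t0 + k·L.
t0 = cyc[1] − L = 14 − 2 = 12.

t0 = 12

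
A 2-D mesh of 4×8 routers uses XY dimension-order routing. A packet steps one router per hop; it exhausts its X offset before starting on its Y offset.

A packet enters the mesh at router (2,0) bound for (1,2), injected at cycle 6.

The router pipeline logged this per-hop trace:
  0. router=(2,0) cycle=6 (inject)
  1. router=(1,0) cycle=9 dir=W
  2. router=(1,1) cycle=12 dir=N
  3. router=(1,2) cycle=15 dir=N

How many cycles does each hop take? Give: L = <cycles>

L = 3

cyc[1] − cyc[0] = 9 − 6 = 3.
Each hop adds L, hence L = 3.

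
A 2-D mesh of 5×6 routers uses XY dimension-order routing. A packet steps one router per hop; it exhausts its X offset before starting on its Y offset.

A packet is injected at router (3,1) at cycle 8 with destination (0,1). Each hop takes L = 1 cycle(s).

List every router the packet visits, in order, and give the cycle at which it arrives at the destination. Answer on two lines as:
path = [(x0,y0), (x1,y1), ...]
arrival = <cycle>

t=8: at (3,1)
t=9: at (2,1) after W
t=10: at (1,1) after W
t=11: at (0,1) after W

path = [(3,1), (2,1), (1,1), (0,1)]
arrival = 11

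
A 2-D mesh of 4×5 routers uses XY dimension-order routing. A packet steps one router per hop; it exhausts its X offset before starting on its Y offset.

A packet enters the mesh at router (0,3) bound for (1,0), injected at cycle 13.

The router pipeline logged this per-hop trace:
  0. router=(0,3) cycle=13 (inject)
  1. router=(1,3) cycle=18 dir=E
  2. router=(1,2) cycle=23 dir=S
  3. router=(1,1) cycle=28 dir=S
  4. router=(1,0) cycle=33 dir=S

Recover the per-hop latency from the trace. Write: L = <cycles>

cyc[1] − cyc[0] = 18 − 13 = 5.
One hop costs L cycles, so L = 5.

L = 5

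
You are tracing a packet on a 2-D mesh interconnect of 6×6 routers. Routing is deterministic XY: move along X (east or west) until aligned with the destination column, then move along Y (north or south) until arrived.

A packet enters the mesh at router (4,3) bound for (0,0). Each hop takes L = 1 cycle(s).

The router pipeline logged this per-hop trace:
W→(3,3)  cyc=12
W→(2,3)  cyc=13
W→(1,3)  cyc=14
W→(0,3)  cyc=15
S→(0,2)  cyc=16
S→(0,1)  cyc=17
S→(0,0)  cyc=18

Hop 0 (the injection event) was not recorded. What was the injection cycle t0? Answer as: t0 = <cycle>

Hop 1 reached at cycle 12; hop k is at t0 + k·L.
So t0 = 12 − 1·1 = 11.

t0 = 11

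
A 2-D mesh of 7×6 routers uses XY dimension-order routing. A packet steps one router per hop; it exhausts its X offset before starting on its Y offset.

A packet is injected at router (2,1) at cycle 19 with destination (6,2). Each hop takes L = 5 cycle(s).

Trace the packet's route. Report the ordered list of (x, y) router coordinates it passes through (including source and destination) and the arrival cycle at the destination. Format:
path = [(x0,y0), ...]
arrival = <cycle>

path = [(2,1), (3,1), (4,1), (5,1), (6,1), (6,2)]
arrival = 44

t=19: at (2,1)
t=24: at (3,1) after E
t=29: at (4,1) after E
t=34: at (5,1) after E
t=39: at (6,1) after E
t=44: at (6,2) after N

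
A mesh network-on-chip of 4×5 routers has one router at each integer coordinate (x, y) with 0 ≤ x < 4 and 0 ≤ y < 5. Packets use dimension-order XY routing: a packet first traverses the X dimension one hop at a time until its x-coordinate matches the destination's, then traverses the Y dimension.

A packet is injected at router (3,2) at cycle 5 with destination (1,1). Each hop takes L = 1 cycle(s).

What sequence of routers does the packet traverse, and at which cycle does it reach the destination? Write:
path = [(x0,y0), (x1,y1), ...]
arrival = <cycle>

t=5: at (3,2)
t=6: at (2,2) after W
t=7: at (1,2) after W
t=8: at (1,1) after S

path = [(3,2), (2,2), (1,2), (1,1)]
arrival = 8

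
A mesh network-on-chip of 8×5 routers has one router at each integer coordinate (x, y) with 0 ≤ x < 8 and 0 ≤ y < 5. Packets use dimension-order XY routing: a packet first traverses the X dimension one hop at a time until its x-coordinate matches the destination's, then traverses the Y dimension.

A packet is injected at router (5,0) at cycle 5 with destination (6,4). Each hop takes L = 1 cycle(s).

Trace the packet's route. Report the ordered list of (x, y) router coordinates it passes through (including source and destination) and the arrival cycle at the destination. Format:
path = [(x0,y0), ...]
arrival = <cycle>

path = [(5,0), (6,0), (6,1), (6,2), (6,3), (6,4)]
arrival = 10

#0 — 5,0 | c5
#1 — 6,0 | c6 | E
#2 — 6,1 | c7 | N
#3 — 6,2 | c8 | N
#4 — 6,3 | c9 | N
#5 — 6,4 | c10 | N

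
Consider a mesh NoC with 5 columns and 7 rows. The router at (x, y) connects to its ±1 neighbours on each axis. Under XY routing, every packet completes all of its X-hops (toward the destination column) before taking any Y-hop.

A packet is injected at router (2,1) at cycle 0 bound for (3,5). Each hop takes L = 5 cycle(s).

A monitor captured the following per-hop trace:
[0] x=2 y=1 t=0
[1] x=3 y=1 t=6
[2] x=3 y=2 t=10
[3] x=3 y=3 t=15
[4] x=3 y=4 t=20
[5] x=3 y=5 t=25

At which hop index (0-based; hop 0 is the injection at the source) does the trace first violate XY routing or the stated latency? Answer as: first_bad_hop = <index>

first_bad_hop = 1

[1] (+1,+0) / 6c ⇒ BAD: Δcyc=6≠L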